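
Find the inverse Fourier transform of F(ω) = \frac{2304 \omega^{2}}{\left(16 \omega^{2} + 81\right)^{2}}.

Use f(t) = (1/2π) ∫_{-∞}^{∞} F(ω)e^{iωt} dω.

f(t) = \left(1 - \frac{9 \left|{t}\right|}{4}\right) e^{- \frac{9 \left|{t}\right|}{4}}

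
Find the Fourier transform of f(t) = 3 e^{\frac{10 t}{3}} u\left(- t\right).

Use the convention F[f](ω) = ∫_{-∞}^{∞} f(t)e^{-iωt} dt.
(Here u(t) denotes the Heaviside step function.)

F(ω) = - \frac{9}{3 i \omega - 10}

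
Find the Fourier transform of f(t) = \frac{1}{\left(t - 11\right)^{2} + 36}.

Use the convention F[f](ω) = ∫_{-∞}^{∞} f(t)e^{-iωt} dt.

F(ω) = \frac{\pi e^{- 11 i \omega - 6 \left|{\omega}\right|}}{6}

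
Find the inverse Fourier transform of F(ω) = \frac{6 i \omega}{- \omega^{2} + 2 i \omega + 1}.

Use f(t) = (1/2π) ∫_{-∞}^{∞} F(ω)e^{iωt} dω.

f(t) = 6 \left(1 - t\right) e^{- t} u\left(t\right)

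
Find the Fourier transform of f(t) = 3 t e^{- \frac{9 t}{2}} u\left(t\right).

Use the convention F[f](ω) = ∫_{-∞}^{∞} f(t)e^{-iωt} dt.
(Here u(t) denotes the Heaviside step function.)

F(ω) = \frac{12}{\left(2 i \omega + 9\right)^{2}}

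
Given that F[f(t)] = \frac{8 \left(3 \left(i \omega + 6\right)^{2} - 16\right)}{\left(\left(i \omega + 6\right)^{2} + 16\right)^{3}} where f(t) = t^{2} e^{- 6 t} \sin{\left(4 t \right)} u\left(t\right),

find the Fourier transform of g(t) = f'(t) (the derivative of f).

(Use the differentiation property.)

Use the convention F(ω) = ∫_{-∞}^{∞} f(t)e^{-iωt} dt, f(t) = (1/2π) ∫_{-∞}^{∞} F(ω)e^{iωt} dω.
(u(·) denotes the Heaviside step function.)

F[g](ω) = \frac{8 i \omega \left(3 \left(i \omega + 6\right)^{2} - 16\right)}{\left(\left(i \omega + 6\right)^{2} + 16\right)^{3}}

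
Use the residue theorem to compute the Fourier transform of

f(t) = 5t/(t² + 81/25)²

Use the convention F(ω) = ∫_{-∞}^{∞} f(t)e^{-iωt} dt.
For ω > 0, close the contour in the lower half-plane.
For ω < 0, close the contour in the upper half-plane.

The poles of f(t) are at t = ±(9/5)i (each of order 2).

Let g(z) = f(z)e^{-iωz}; for large |z| the factor e^{-iωz} decays in the lower half-plane when ω > 0 and in the upper half-plane when ω < 0.

Case ω > 0 (lower half-plane, clockwise contour ⇒ F(ω) = -2πi·ΣRes):
  Res_{z = - \frac{9 i}{5}} g(z) = \frac{25 \omega e^{- \frac{9 \omega}{5}}}{36} (pole of order 2)
  F(ω) = -2πi·ΣRes = - \frac{25 i \pi \omega e^{- \frac{9 \omega}{5}}}{18}

Case ω < 0 (upper half-plane, counterclockwise contour ⇒ F(ω) = +2πi·ΣRes):
  Res_{z = \frac{9 i}{5}} g(z) = - \frac{25 \omega e^{\frac{9 \omega}{5}}}{36} (pole of order 2)
  F(ω) = 2πi·ΣRes = - \frac{25 i \pi \omega e^{\frac{9 \omega}{5}}}{18}

Both cases combine into a single formula in |ω|:

F(ω) = - \frac{25 i \pi \omega e^{- \frac{9 \left|{\omega}\right|}{5}}}{18}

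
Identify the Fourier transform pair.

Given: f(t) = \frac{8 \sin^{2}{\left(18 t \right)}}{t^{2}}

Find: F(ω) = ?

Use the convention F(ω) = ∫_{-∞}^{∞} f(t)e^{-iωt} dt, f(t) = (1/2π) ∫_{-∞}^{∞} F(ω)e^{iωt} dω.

F(ω) = \begin{cases} 4 \pi \left(36 - \left|{\omega}\right|\right) & \text{for}\: \omega > -36 \wedge \omega < 36 \\0 & \text{otherwise} \end{cases}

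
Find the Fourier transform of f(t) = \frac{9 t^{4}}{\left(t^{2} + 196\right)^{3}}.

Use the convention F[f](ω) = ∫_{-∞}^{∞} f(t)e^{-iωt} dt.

F(ω) = \frac{9 \pi \left(196 \omega^{2} - 70 \left|{\omega}\right| + 3\right) e^{- 14 \left|{\omega}\right|}}{112}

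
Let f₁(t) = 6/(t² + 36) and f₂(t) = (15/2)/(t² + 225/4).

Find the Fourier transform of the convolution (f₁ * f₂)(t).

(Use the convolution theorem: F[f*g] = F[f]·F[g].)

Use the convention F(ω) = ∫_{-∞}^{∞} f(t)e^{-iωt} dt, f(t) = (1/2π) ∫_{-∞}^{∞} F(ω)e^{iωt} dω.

F[f₁*f₂](ω) = \pi^{2} e^{- \frac{27 \left|{\omega}\right|}{2}}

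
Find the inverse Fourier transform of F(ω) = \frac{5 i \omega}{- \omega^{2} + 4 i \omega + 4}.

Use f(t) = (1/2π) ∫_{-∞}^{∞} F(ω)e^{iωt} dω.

f(t) = 5 \left(1 - 2 t\right) e^{- 2 t} u\left(t\right)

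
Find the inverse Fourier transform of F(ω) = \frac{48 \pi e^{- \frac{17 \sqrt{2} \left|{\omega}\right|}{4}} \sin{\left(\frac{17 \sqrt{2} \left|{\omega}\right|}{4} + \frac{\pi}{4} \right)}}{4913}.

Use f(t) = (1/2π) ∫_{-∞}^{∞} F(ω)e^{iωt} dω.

f(t) = \frac{6}{t^{4} + \frac{83521}{16}}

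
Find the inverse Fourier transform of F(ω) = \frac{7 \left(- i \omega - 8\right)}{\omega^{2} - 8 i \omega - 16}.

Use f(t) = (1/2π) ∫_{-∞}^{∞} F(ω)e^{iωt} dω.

f(t) = 7 \left(4 t + 1\right) e^{- 4 t} u\left(t\right)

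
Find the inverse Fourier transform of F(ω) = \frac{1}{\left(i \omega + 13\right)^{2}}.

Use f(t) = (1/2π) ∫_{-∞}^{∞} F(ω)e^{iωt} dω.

f(t) = t e^{- 13 t} u\left(t\right)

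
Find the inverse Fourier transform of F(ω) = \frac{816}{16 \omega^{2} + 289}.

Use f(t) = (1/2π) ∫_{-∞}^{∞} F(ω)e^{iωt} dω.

f(t) = 6 e^{- \frac{17 \left|{t}\right|}{4}}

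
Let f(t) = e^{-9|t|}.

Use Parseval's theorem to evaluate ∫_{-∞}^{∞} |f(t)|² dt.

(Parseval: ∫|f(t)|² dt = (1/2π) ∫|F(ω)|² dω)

∫|f(t)|² dt = \frac{1}{9}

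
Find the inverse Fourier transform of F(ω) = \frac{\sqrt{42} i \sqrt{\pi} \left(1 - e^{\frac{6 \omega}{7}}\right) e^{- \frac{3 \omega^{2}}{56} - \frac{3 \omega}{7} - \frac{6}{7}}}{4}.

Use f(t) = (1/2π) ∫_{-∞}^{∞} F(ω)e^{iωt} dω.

f(t) = 7 e^{- \frac{14 t^{2}}{3}} \sin{\left(4 t \right)}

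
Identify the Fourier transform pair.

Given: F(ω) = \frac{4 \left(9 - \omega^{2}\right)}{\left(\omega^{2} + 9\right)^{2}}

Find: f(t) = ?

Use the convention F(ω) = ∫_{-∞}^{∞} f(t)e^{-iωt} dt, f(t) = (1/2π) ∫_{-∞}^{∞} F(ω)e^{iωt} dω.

f(t) = 2 e^{- 3 \left|{t}\right|} \left|{t}\right|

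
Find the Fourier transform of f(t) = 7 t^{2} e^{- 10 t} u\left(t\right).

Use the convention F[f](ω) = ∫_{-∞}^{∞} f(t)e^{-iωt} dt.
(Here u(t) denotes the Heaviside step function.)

F(ω) = \frac{14}{\left(i \omega + 10\right)^{3}}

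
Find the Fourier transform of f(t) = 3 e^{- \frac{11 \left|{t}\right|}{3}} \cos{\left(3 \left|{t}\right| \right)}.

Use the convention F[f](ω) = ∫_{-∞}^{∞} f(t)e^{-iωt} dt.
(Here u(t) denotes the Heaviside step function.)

F(ω) = \frac{198 \left(9 \omega^{2} + 202\right)}{81 \omega^{4} + 720 \omega^{2} + 40804}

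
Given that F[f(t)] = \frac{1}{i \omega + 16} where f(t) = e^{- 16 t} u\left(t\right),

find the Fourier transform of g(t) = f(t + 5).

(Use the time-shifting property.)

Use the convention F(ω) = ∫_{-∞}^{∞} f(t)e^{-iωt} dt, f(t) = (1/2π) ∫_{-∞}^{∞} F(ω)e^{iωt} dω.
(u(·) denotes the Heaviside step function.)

F[g](ω) = \frac{e^{5 i \omega}}{i \omega + 16}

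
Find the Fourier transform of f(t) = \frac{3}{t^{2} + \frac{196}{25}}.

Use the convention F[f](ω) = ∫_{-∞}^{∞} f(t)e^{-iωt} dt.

F(ω) = \frac{15 \pi e^{- \frac{14 \left|{\omega}\right|}{5}}}{14}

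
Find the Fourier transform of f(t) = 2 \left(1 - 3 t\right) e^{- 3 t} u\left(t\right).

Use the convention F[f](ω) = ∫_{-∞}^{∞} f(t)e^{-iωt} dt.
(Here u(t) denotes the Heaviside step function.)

F(ω) = \frac{2 i \omega}{- \omega^{2} + 6 i \omega + 9}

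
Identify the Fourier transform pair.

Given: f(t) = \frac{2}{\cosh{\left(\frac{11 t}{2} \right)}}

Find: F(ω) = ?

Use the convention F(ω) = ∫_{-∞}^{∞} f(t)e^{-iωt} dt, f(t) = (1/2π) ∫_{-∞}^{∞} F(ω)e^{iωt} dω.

F(ω) = \frac{4 \pi}{11 \cosh{\left(\frac{\pi \omega}{11} \right)}}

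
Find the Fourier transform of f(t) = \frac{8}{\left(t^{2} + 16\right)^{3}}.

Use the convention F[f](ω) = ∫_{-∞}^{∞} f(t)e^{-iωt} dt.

F(ω) = \frac{\pi \left(16 \omega^{2} + 12 \left|{\omega}\right| + 3\right) e^{- 4 \left|{\omega}\right|}}{1024}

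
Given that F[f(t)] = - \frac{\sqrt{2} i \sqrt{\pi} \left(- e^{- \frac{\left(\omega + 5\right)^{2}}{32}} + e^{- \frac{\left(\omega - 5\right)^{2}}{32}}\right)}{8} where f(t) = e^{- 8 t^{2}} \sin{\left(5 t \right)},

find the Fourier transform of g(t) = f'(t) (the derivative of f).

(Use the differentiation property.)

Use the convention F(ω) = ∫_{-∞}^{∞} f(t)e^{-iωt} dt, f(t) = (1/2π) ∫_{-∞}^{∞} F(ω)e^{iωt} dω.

F[g](ω) = \frac{\sqrt{2} \sqrt{\pi} \omega \left(e^{\frac{5 \omega}{8}} - 1\right) e^{- \frac{\omega^{2}}{32} - \frac{5 \omega}{16} - \frac{25}{32}}}{8}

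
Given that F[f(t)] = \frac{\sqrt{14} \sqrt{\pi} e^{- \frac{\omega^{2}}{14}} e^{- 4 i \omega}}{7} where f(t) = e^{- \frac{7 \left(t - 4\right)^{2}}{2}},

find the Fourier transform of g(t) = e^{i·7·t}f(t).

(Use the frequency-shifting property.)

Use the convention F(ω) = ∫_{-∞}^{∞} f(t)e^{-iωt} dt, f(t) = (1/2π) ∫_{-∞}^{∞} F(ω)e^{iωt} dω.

F[g](ω) = \frac{\sqrt{14} \sqrt{\pi} e^{- \frac{\left(\omega - 7\right) \left(\omega - 7 + 56 i\right)}{14}}}{7}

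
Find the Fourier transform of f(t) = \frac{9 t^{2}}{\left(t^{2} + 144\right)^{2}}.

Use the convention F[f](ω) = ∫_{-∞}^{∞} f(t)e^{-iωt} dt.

F(ω) = \frac{3 \pi \left(1 - 12 \left|{\omega}\right|\right) e^{- 12 \left|{\omega}\right|}}{8}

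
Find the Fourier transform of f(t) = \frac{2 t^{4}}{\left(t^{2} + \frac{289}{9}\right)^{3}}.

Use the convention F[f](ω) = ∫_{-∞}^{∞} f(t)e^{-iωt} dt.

F(ω) = \frac{\pi \left(289 \omega^{2} - 255 \left|{\omega}\right| + 27\right) e^{- \frac{17 \left|{\omega}\right|}{3}}}{204}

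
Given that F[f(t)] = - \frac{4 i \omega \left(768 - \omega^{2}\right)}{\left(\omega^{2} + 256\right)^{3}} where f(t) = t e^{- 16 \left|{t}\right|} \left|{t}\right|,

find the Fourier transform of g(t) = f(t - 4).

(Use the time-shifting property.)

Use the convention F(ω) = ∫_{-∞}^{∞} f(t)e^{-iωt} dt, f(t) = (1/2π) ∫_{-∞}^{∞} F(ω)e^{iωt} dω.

F[g](ω) = \frac{4 i \omega \left(\omega^{2} - 768\right) e^{- 4 i \omega}}{\left(\omega^{2} + 256\right)^{3}}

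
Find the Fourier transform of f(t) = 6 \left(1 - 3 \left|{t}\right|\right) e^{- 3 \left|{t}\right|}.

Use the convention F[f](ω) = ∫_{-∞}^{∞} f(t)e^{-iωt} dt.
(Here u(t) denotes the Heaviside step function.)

F(ω) = \frac{72 \omega^{2}}{\left(\omega^{2} + 9\right)^{2}}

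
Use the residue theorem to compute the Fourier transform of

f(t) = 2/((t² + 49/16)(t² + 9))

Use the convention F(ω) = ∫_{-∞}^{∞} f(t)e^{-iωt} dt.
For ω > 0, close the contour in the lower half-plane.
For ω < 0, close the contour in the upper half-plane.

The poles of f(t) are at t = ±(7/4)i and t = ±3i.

Let g(z) = f(z)e^{-iωz}; for large |z| the factor e^{-iωz} decays in the lower half-plane when ω > 0 and in the upper half-plane when ω < 0.

Case ω > 0 (lower half-plane, clockwise contour ⇒ F(ω) = -2πi·ΣRes):
  Res_{z = - \frac{7 i}{4}} g(z) = \frac{64 i e^{- \frac{7 \omega}{4}}}{665}
  Res_{z = - 3 i} g(z) = - \frac{16 i e^{- 3 \omega}}{285}
  F(ω) = -2πi·ΣRes = - \frac{32 \pi e^{- 3 \omega}}{285} + \frac{128 \pi e^{- \frac{7 \omega}{4}}}{665}

Case ω < 0 (upper half-plane, counterclockwise contour ⇒ F(ω) = +2πi·ΣRes):
  Res_{z = \frac{7 i}{4}} g(z) = - \frac{64 i e^{\frac{7 \omega}{4}}}{665}
  Res_{z = 3 i} g(z) = \frac{16 i e^{3 \omega}}{285}
  F(ω) = 2πi·ΣRes = \frac{32 \pi \left(12 e^{\frac{7 \omega}{4}} - 7 e^{3 \omega}\right)}{1995}

Both cases combine into a single formula in |ω|:

F(ω) = - \frac{32 \pi e^{- 3 \left|{\omega}\right|}}{285} + \frac{128 \pi e^{- \frac{7 \left|{\omega}\right|}{4}}}{665}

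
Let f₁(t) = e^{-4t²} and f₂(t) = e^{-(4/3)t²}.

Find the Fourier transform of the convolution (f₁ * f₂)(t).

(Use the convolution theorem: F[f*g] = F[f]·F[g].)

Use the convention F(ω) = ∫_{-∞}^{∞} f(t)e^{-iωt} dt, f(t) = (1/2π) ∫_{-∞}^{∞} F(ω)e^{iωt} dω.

F[f₁*f₂](ω) = \frac{\sqrt{3} \pi e^{- \frac{\omega^{2}}{4}}}{4}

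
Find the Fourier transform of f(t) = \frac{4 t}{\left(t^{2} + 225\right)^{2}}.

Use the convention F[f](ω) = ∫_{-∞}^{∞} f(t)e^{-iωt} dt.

F(ω) = - \frac{2 i \pi \omega e^{- 15 \left|{\omega}\right|}}{15}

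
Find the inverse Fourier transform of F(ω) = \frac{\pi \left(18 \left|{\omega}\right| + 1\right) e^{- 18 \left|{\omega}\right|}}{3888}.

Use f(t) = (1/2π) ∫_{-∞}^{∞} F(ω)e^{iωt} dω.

f(t) = \frac{3}{\left(t^{2} + 324\right)^{2}}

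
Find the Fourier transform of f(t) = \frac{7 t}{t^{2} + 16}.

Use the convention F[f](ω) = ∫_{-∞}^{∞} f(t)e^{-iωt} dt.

F(ω) = - 7 i \pi e^{- 4 \left|{\omega}\right|} \operatorname{sign}{\left(\omega \right)}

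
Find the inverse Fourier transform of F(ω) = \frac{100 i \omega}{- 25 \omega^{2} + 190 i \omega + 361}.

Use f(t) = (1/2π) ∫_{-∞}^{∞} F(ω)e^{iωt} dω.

f(t) = 4 \left(1 - \frac{19 t}{5}\right) e^{- \frac{19 t}{5}} u\left(t\right)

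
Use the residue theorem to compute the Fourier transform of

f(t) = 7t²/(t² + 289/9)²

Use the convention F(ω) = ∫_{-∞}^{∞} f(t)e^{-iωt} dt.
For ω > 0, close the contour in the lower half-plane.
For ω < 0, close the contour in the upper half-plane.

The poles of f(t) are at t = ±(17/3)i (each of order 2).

Let g(z) = f(z)e^{-iωz}; for large |z| the factor e^{-iωz} decays in the lower half-plane when ω > 0 and in the upper half-plane when ω < 0.

Case ω > 0 (lower half-plane, clockwise contour ⇒ F(ω) = -2πi·ΣRes):
  Res_{z = - \frac{17 i}{3}} g(z) = \frac{7 i \left(3 - 17 \omega\right) e^{- \frac{17 \omega}{3}}}{68} (pole of order 2)
  F(ω) = -2πi·ΣRes = \frac{7 \pi \left(3 - 17 \omega\right) e^{- \frac{17 \omega}{3}}}{34}

Case ω < 0 (upper half-plane, counterclockwise contour ⇒ F(ω) = +2πi·ΣRes):
  Res_{z = \frac{17 i}{3}} g(z) = \frac{7 i \left(- 17 \omega - 3\right) e^{\frac{17 \omega}{3}}}{68} (pole of order 2)
  F(ω) = 2πi·ΣRes = \frac{7 \pi \left(17 \omega + 3\right) e^{\frac{17 \omega}{3}}}{34}

Both cases combine into a single formula in |ω|:

F(ω) = \frac{7 \pi \left(3 - 17 \left|{\omega}\right|\right) e^{- \frac{17 \left|{\omega}\right|}{3}}}{34}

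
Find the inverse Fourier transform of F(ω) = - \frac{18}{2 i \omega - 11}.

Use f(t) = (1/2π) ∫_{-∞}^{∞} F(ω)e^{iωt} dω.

f(t) = 9 e^{\frac{11 t}{2}} u\left(- t\right)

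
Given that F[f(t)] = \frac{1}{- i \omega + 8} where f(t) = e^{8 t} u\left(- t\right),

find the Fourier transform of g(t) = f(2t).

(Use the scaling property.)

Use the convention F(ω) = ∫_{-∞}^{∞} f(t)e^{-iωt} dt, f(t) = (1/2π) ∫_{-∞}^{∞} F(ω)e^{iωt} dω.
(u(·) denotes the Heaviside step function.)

F[g](ω) = \frac{i}{\omega + 16 i}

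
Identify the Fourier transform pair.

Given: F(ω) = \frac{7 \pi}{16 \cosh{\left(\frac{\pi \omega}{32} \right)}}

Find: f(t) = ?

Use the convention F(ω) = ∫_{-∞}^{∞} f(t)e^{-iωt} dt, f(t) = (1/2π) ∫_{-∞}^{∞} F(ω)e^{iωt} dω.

f(t) = \frac{7}{\cosh{\left(16 t \right)}}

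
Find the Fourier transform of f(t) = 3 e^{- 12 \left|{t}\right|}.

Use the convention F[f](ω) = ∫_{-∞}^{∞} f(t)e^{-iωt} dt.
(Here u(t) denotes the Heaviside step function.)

F(ω) = \frac{72}{\omega^{2} + 144}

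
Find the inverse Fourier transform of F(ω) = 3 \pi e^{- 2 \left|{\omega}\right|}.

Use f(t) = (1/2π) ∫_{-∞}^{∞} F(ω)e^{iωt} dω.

f(t) = \frac{6}{t^{2} + 4}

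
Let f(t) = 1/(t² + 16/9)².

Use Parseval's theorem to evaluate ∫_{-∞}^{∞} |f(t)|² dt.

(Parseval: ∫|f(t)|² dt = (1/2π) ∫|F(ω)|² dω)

∫|f(t)|² dt = \frac{10935 \pi}{262144}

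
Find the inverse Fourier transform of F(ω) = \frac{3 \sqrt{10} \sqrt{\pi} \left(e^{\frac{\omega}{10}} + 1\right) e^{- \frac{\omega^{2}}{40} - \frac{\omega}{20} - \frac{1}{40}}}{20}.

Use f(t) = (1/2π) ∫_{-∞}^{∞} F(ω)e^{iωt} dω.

f(t) = 3 e^{- 10 t^{2}} \cos{\left(t \right)}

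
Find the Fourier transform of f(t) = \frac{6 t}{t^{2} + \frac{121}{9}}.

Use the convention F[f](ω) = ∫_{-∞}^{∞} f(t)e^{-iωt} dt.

F(ω) = - 6 i \pi e^{- \frac{11 \left|{\omega}\right|}{3}} \operatorname{sign}{\left(\omega \right)}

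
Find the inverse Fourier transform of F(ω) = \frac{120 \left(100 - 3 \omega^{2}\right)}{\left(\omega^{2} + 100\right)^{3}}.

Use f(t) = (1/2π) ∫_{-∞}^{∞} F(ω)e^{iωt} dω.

f(t) = 3 t^{2} e^{- 10 \left|{t}\right|}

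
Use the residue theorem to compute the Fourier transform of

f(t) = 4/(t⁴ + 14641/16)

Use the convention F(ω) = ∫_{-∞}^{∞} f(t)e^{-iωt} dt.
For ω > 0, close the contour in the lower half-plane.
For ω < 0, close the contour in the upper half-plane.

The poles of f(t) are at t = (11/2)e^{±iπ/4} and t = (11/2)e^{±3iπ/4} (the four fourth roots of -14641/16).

Let g(z) = f(z)e^{-iωz}; for large |z| the factor e^{-iωz} decays in the lower half-plane when ω > 0 and in the upper half-plane when ω < 0.

Case ω > 0 (lower half-plane, clockwise contour ⇒ F(ω) = -2πi·ΣRes):
  Res_{z = - \frac{11 \sqrt{2}}{4} - \frac{11 \sqrt{2} i}{4}} g(z) = \frac{4 \sqrt{2} \left(1 + i\right) e^{\frac{11 \sqrt{2} \omega \left(-1 + i\right)}{4}}}{1331}
  Res_{z = \frac{11 \sqrt{2}}{4} - \frac{11 \sqrt{2} i}{4}} g(z) = \frac{4 \sqrt{2} \left(-1 + i\right) e^{- \frac{11 \sqrt{2} \omega \left(1 + i\right)}{4}}}{1331}
  F(ω) = -2πi·ΣRes = \frac{8 \sqrt{2} \pi \left(\left(1 - i\right) e^{\frac{11 \sqrt{2} i \omega}{2}} + 1 + i\right) e^{- \frac{11 \sqrt{2} \omega \left(1 + i\right)}{4}}}{1331} = \frac{32 \pi e^{- \frac{11 \sqrt{2} \omega}{4}} \sin{\left(\frac{11 \sqrt{2} \omega}{4} + \frac{\pi}{4} \right)}}{1331}

Case ω < 0 (upper half-plane, counterclockwise contour ⇒ F(ω) = +2πi·ΣRes):
  Res_{z = \frac{11 \sqrt{2}}{4} + \frac{11 \sqrt{2} i}{4}} g(z) = - \frac{4 \sqrt{2} \left(1 + i\right) e^{\frac{11 \sqrt{2} \omega \left(1 - i\right)}{4}}}{1331}
  Res_{z = - \frac{11 \sqrt{2}}{4} + \frac{11 \sqrt{2} i}{4}} g(z) = \frac{4 \sqrt{2} \left(1 - i\right) e^{\frac{11 \sqrt{2} \omega \left(1 + i\right)}{4}}}{1331}
  F(ω) = 2πi·ΣRes = - \frac{8 \sqrt{2} i \pi \left(\left(1 + i\right) e^{\frac{11 \sqrt{2} \omega \left(1 - i\right)}{4}} - \left(1 - i\right) e^{\frac{11 \sqrt{2} \omega \left(1 + i\right)}{4}}\right)}{1331} = \frac{32 \pi e^{\frac{11 \sqrt{2} \omega}{4}} \cos{\left(\frac{11 \sqrt{2} \omega}{4} + \frac{\pi}{4} \right)}}{1331}

Both cases combine into a single formula in |ω|:

F(ω) = \frac{32 \pi e^{- \frac{11 \sqrt{2} \left|{\omega}\right|}{4}} \sin{\left(\frac{11 \sqrt{2} \left|{\omega}\right|}{4} + \frac{\pi}{4} \right)}}{1331}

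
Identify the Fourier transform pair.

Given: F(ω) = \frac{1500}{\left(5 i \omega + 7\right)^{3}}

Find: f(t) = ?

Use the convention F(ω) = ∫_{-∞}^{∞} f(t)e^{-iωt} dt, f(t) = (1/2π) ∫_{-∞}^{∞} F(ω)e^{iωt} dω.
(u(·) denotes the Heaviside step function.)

f(t) = 6 t^{2} e^{- \frac{7 t}{5}} u\left(t\right)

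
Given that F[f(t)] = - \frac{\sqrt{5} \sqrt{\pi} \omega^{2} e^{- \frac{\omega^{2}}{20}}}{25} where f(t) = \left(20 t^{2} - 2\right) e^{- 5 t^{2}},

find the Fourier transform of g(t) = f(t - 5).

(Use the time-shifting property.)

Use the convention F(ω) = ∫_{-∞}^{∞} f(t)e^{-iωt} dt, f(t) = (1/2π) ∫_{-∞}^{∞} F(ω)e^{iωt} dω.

F[g](ω) = - \frac{\sqrt{5} \sqrt{\pi} \omega^{2} e^{- \frac{\omega \left(\omega + 100 i\right)}{20}}}{25}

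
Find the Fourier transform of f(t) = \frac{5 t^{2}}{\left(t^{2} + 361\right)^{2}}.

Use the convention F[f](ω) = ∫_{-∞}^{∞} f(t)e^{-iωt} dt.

F(ω) = \frac{5 \pi \left(1 - 19 \left|{\omega}\right|\right) e^{- 19 \left|{\omega}\right|}}{38}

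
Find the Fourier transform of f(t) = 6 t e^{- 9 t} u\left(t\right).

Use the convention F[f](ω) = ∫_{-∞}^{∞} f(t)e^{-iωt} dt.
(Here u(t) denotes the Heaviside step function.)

F(ω) = \frac{6}{\left(i \omega + 9\right)^{2}}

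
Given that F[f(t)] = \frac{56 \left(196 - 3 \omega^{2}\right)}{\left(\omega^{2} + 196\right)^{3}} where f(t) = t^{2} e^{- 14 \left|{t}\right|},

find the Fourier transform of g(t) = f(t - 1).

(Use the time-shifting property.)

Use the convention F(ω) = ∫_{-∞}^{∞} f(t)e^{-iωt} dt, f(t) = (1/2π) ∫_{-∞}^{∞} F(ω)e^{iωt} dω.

F[g](ω) = \frac{56 \left(196 - 3 \omega^{2}\right) e^{- i \omega}}{\left(\omega^{2} + 196\right)^{3}}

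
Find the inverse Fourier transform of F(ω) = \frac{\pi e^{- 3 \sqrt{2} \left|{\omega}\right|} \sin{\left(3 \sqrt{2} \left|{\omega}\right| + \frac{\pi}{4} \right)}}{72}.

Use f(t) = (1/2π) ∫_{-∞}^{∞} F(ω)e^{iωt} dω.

f(t) = \frac{3}{t^{4} + 1296}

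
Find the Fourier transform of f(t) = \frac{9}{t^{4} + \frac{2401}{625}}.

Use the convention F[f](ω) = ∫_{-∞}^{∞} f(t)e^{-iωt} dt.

F(ω) = \frac{1125 \pi e^{- \frac{7 \sqrt{2} \left|{\omega}\right|}{10}} \sin{\left(\frac{7 \sqrt{2} \left|{\omega}\right|}{10} + \frac{\pi}{4} \right)}}{343}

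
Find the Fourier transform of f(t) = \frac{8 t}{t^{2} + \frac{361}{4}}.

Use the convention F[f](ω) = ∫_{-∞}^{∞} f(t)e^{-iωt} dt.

F(ω) = - 8 i \pi e^{- \frac{19 \left|{\omega}\right|}{2}} \operatorname{sign}{\left(\omega \right)}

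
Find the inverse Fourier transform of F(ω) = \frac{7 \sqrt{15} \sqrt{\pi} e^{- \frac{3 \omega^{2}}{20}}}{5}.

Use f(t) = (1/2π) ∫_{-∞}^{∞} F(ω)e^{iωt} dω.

f(t) = 7 e^{- \frac{5 t^{2}}{3}}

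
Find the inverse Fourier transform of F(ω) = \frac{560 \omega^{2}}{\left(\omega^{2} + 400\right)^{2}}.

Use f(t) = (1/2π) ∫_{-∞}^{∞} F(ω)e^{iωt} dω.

f(t) = 7 \left(1 - 20 \left|{t}\right|\right) e^{- 20 \left|{t}\right|}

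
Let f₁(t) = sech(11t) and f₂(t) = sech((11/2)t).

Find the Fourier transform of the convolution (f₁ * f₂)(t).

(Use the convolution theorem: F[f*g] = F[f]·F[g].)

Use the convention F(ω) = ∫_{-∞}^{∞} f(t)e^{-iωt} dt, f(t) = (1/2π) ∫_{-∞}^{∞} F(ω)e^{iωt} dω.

F[f₁*f₂](ω) = \frac{2 \pi^{2}}{121 \cosh{\left(\frac{\pi \omega}{22} \right)} \cosh{\left(\frac{\pi \omega}{11} \right)}}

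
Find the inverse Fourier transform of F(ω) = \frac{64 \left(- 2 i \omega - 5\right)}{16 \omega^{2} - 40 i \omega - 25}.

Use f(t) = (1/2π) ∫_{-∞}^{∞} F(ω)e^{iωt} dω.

f(t) = 8 \left(\frac{5 t}{4} + 1\right) e^{- \frac{5 t}{4}} u\left(t\right)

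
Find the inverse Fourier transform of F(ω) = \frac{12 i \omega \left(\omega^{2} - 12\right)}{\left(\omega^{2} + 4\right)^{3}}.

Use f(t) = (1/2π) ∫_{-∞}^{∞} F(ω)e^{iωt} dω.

f(t) = 3 t e^{- 2 \left|{t}\right|} \left|{t}\right|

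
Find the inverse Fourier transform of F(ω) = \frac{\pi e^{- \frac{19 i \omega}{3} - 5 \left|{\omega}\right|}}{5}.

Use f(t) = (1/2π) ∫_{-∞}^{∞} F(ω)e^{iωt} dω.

f(t) = \frac{1}{\left(t - \frac{19}{3}\right)^{2} + 25}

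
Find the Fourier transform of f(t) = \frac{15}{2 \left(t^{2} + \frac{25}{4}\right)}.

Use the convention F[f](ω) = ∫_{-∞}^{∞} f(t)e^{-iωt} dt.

F(ω) = 3 \pi e^{- \frac{5 \left|{\omega}\right|}{2}}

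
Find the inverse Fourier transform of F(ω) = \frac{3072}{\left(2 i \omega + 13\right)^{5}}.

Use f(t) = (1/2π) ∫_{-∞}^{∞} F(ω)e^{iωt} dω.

f(t) = 4 t^{4} e^{- \frac{13 t}{2}} u\left(t\right)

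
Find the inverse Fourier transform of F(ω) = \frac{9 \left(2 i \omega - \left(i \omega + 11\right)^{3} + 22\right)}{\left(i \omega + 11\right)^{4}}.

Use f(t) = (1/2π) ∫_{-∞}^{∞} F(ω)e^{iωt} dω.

f(t) = 9 \left(t^{2} - 1\right) e^{- 11 t} u\left(t\right)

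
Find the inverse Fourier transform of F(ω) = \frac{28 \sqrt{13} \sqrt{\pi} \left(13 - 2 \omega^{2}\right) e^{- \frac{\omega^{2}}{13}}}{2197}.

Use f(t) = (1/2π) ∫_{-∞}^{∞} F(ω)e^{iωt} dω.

f(t) = 7 t^{2} e^{- \frac{13 t^{2}}{4}}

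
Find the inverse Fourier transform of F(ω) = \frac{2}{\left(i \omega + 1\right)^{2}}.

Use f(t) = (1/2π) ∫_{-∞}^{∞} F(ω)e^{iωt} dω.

f(t) = 2 t e^{- t} u\left(t\right)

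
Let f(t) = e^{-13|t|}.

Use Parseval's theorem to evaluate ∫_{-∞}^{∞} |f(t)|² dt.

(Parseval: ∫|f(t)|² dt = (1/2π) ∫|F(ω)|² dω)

∫|f(t)|² dt = \frac{1}{13}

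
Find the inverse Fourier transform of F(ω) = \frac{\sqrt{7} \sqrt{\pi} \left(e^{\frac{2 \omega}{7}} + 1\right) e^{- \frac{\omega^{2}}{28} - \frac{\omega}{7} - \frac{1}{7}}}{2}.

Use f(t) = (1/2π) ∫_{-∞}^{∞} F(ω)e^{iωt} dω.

f(t) = 7 e^{- 7 t^{2}} \cos{\left(2 t \right)}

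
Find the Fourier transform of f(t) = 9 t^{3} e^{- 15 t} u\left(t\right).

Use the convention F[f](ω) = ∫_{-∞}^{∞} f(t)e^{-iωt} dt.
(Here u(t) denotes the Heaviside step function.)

F(ω) = \frac{54}{\left(i \omega + 15\right)^{4}}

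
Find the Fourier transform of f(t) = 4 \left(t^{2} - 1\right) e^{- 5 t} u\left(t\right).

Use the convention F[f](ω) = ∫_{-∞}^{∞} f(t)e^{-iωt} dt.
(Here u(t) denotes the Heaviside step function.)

F(ω) = \frac{4 \left(2 i \omega - \left(i \omega + 5\right)^{3} + 10\right)}{\left(i \omega + 5\right)^{4}}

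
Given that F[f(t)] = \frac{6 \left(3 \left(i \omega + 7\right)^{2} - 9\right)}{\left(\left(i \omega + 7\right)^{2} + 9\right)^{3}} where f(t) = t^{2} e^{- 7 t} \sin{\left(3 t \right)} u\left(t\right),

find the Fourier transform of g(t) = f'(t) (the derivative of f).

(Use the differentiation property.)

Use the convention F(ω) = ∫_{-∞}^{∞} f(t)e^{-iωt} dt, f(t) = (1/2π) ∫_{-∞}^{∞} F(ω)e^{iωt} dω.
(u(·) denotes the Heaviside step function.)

F[g](ω) = \frac{18 i \omega \left(\left(i \omega + 7\right)^{2} - 3\right)}{\left(\left(i \omega + 7\right)^{2} + 9\right)^{3}}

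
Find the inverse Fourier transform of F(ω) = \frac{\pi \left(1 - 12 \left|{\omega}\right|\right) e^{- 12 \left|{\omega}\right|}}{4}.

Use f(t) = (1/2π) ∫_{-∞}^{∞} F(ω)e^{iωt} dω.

f(t) = \frac{6 t^{2}}{\left(t^{2} + 144\right)^{2}}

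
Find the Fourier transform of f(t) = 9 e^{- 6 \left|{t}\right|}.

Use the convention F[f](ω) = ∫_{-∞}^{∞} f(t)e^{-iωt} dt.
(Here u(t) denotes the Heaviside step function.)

F(ω) = \frac{108}{\omega^{2} + 36}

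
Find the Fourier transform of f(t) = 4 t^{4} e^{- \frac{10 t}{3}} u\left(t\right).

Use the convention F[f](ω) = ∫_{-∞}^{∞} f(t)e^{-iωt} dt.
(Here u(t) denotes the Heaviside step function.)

F(ω) = \frac{23328}{\left(3 i \omega + 10\right)^{5}}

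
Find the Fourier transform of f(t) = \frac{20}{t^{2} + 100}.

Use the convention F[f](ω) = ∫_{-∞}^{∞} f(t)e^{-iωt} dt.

F(ω) = 2 \pi e^{- 10 \left|{\omega}\right|}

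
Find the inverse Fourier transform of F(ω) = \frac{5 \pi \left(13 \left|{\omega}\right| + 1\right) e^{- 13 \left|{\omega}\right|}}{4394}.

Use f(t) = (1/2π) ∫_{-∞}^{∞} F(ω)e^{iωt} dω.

f(t) = \frac{5}{\left(t^{2} + 169\right)^{2}}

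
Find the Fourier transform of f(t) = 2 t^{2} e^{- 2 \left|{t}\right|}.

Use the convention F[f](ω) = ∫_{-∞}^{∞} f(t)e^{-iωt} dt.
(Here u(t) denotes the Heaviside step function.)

F(ω) = \frac{16 \left(4 - 3 \omega^{2}\right)}{\left(\omega^{2} + 4\right)^{3}}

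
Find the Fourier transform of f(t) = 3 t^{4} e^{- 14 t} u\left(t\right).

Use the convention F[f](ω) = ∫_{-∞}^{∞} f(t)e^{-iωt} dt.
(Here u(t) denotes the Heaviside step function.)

F(ω) = \frac{72}{\left(i \omega + 14\right)^{5}}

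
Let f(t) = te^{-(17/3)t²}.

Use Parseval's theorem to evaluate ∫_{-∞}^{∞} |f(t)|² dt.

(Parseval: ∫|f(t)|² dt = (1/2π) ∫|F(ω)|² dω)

∫|f(t)|² dt = \frac{3 \sqrt{102} \sqrt{\pi}}{2312}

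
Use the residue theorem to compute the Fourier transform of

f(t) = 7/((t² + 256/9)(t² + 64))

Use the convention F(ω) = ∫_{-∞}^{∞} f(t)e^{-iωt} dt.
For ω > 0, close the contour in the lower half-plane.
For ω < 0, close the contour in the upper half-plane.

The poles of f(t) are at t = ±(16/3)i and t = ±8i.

Let g(z) = f(z)e^{-iωz}; for large |z| the factor e^{-iωz} decays in the lower half-plane when ω > 0 and in the upper half-plane when ω < 0.

Case ω > 0 (lower half-plane, clockwise contour ⇒ F(ω) = -2πi·ΣRes):
  Res_{z = - \frac{16 i}{3}} g(z) = \frac{189 i e^{- \frac{16 \omega}{3}}}{10240}
  Res_{z = - 8 i} g(z) = - \frac{63 i e^{- 8 \omega}}{5120}
  F(ω) = -2πi·ΣRes = - \frac{63 \pi e^{- 8 \omega}}{2560} + \frac{189 \pi e^{- \frac{16 \omega}{3}}}{5120}

Case ω < 0 (upper half-plane, counterclockwise contour ⇒ F(ω) = +2πi·ΣRes):
  Res_{z = \frac{16 i}{3}} g(z) = - \frac{189 i e^{\frac{16 \omega}{3}}}{10240}
  Res_{z = 8 i} g(z) = \frac{63 i e^{8 \omega}}{5120}
  F(ω) = 2πi·ΣRes = \frac{63 \pi \left(3 e^{\frac{16 \omega}{3}} - 2 e^{8 \omega}\right)}{5120}

Both cases combine into a single formula in |ω|:

F(ω) = - \frac{63 \pi e^{- 8 \left|{\omega}\right|}}{2560} + \frac{189 \pi e^{- \frac{16 \left|{\omega}\right|}{3}}}{5120}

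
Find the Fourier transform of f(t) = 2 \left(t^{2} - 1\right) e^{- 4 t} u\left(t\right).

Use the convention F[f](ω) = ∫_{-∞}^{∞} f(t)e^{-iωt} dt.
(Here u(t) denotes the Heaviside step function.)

F(ω) = \frac{2 \left(2 i \omega - \left(i \omega + 4\right)^{3} + 8\right)}{\left(i \omega + 4\right)^{4}}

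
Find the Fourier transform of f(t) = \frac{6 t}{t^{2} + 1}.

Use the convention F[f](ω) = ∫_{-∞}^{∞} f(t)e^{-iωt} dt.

F(ω) = - 6 i \pi e^{- \left|{\omega}\right|} \operatorname{sign}{\left(\omega \right)}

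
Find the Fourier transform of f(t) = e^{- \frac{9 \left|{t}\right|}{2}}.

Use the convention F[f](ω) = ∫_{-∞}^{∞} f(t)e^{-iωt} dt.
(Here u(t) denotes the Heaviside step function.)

F(ω) = \frac{36}{4 \omega^{2} + 81}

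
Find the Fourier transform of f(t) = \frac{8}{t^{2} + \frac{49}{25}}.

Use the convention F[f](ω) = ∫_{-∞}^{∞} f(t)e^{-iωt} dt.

F(ω) = \frac{40 \pi e^{- \frac{7 \left|{\omega}\right|}{5}}}{7}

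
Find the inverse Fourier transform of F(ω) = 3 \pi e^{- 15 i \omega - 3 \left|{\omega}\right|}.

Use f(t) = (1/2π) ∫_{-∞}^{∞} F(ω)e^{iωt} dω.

f(t) = \frac{9}{\left(t - 15\right)^{2} + 9}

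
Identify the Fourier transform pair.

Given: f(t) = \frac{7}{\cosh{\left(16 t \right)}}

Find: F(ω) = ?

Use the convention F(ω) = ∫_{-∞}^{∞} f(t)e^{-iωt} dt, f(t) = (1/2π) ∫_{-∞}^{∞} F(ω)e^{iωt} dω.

F(ω) = \frac{7 \pi}{16 \cosh{\left(\frac{\pi \omega}{32} \right)}}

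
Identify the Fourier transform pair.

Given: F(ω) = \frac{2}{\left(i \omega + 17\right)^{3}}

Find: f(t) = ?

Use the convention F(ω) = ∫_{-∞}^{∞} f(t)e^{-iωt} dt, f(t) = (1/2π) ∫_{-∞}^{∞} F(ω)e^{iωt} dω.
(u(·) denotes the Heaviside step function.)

f(t) = t^{2} e^{- 17 t} u\left(t\right)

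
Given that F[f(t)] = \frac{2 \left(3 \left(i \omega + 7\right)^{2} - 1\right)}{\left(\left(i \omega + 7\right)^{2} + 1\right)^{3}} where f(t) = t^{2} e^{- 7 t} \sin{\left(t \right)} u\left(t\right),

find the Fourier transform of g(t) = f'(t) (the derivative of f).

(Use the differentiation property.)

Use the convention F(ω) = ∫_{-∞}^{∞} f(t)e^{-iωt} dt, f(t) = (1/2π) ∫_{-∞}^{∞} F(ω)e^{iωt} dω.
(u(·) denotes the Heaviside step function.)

F[g](ω) = \frac{2 i \omega \left(3 \left(i \omega + 7\right)^{2} - 1\right)}{\left(\left(i \omega + 7\right)^{2} + 1\right)^{3}}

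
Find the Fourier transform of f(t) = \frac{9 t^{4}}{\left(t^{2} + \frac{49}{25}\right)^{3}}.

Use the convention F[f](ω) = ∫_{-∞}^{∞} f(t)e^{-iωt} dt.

F(ω) = \frac{9 \pi \left(49 \omega^{2} - 175 \left|{\omega}\right| + 75\right) e^{- \frac{7 \left|{\omega}\right|}{5}}}{280}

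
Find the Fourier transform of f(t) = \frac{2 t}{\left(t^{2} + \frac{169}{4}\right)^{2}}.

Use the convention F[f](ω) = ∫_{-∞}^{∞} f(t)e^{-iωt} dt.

F(ω) = - \frac{2 i \pi \omega e^{- \frac{13 \left|{\omega}\right|}{2}}}{13}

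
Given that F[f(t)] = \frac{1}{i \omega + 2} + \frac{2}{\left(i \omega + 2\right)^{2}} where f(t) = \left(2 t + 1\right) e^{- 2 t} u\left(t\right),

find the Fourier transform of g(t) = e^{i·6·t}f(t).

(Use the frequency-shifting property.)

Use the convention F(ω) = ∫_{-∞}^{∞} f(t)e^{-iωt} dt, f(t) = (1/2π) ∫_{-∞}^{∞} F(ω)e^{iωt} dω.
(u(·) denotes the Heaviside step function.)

F[g](ω) = \frac{2 i \left(\omega - 6\right) + \left(i \left(\omega - 6\right) + 2\right)^{2} + 4}{\left(i \left(\omega - 6\right) + 2\right)^{3}}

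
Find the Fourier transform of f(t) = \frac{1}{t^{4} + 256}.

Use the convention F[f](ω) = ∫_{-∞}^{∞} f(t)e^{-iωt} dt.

F(ω) = \frac{\pi e^{- 2 \sqrt{2} \left|{\omega}\right|} \sin{\left(2 \sqrt{2} \left|{\omega}\right| + \frac{\pi}{4} \right)}}{64}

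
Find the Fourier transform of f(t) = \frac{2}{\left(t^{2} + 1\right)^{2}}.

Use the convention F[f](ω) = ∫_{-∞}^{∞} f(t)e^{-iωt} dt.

F(ω) = \pi \left(\left|{\omega}\right| + 1\right) e^{- \left|{\omega}\right|}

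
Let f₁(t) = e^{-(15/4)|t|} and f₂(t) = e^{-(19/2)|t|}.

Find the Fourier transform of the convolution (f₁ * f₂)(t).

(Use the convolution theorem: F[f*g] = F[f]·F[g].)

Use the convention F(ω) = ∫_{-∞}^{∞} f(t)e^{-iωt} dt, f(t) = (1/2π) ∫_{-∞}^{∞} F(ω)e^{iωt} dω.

F[f₁*f₂](ω) = \frac{9120}{64 \omega^{4} + 6676 \omega^{2} + 81225}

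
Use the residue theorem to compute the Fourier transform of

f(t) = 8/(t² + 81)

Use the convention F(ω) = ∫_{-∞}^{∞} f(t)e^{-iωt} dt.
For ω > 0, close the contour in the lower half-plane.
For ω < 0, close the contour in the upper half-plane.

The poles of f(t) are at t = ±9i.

Let g(z) = f(z)e^{-iωz}; for large |z| the factor e^{-iωz} decays in the lower half-plane when ω > 0 and in the upper half-plane when ω < 0.

Case ω > 0 (lower half-plane, clockwise contour ⇒ F(ω) = -2πi·ΣRes):
  Res_{z = - 9 i} g(z) = \frac{4 i e^{- 9 \omega}}{9}
  F(ω) = -2πi·ΣRes = \frac{8 \pi e^{- 9 \omega}}{9}

Case ω < 0 (upper half-plane, counterclockwise contour ⇒ F(ω) = +2πi·ΣRes):
  Res_{z = 9 i} g(z) = - \frac{4 i e^{9 \omega}}{9}
  F(ω) = 2πi·ΣRes = \frac{8 \pi e^{9 \omega}}{9}

Both cases combine into a single formula in |ω|:

F(ω) = \frac{8 \pi e^{- 9 \left|{\omega}\right|}}{9}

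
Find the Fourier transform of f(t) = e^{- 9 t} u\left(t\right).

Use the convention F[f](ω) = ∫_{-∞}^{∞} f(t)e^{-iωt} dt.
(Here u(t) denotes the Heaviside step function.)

F(ω) = \frac{1}{i \omega + 9}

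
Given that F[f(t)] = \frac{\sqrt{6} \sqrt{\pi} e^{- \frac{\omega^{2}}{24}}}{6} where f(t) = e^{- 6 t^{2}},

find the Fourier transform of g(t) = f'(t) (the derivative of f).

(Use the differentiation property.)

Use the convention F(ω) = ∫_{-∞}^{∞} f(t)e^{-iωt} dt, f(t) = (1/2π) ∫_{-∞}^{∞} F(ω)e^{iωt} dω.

F[g](ω) = \frac{\sqrt{6} i \sqrt{\pi} \omega e^{- \frac{\omega^{2}}{24}}}{6}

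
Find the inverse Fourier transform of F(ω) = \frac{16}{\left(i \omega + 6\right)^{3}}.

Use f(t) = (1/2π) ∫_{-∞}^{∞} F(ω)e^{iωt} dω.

f(t) = 8 t^{2} e^{- 6 t} u\left(t\right)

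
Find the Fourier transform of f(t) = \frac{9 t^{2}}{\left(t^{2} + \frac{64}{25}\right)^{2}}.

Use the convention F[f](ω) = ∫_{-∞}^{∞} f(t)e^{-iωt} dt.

F(ω) = \frac{9 \pi \left(5 - 8 \left|{\omega}\right|\right) e^{- \frac{8 \left|{\omega}\right|}{5}}}{16}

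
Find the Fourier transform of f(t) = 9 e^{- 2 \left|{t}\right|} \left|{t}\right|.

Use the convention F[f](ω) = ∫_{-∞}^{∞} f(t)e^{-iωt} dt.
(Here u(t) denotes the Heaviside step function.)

F(ω) = \frac{18 \left(4 - \omega^{2}\right)}{\left(\omega^{2} + 4\right)^{2}}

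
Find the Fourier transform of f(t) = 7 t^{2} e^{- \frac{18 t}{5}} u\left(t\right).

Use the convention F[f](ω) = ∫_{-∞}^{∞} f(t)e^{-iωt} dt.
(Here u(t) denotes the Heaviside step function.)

F(ω) = \frac{1750}{\left(5 i \omega + 18\right)^{3}}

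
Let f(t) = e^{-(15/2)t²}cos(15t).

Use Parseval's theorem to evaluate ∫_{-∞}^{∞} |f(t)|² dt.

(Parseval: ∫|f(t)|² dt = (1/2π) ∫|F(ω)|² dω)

∫|f(t)|² dt = \frac{\sqrt{15} \sqrt{\pi} \left(1 + e^{15}\right)}{30 e^{15}}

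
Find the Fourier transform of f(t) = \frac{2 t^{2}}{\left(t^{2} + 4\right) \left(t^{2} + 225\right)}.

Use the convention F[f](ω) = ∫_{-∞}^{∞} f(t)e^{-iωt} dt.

F(ω) = \frac{2 \pi \left(15 - 2 e^{13 \left|{\omega}\right|}\right) e^{- 15 \left|{\omega}\right|}}{221}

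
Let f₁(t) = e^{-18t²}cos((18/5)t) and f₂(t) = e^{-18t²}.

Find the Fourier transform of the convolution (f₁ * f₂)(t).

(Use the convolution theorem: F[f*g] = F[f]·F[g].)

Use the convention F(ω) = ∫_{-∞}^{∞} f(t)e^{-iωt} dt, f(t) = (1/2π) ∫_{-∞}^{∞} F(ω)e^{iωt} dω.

F[f₁*f₂](ω) = \frac{\pi \left(e^{\frac{\omega}{5}} + 1\right) e^{- \frac{\omega^{2}}{36} - \frac{\omega}{10} - \frac{9}{50}}}{36}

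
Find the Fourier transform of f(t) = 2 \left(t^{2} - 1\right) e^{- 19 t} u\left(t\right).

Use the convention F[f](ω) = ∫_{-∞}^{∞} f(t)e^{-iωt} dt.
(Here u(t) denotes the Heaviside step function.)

F(ω) = \frac{2 \left(2 i \omega - \left(i \omega + 19\right)^{3} + 38\right)}{\left(i \omega + 19\right)^{4}}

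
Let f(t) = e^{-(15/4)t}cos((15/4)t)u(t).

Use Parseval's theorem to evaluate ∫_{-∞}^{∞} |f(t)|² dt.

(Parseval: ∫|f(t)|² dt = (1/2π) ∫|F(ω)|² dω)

∫|f(t)|² dt = \frac{1}{10}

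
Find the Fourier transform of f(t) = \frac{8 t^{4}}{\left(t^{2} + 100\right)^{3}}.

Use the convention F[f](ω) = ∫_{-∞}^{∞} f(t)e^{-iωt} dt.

F(ω) = \frac{\pi \left(100 \omega^{2} - 50 \left|{\omega}\right| + 3\right) e^{- 10 \left|{\omega}\right|}}{10}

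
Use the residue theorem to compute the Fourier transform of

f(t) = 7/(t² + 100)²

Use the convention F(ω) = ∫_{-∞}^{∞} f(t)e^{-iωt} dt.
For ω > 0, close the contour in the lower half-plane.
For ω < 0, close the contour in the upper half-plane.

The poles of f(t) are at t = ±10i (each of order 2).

Let g(z) = f(z)e^{-iωz}; for large |z| the factor e^{-iωz} decays in the lower half-plane when ω > 0 and in the upper half-plane when ω < 0.

Case ω > 0 (lower half-plane, clockwise contour ⇒ F(ω) = -2πi·ΣRes):
  Res_{z = - 10 i} g(z) = \frac{7 i \left(10 \omega + 1\right) e^{- 10 \omega}}{4000} (pole of order 2)
  F(ω) = -2πi·ΣRes = \frac{7 \pi \left(10 \omega + 1\right) e^{- 10 \omega}}{2000}

Case ω < 0 (upper half-plane, counterclockwise contour ⇒ F(ω) = +2πi·ΣRes):
  Res_{z = 10 i} g(z) = \frac{7 i \left(10 \omega - 1\right) e^{10 \omega}}{4000} (pole of order 2)
  F(ω) = 2πi·ΣRes = \frac{7 \pi \left(1 - 10 \omega\right) e^{10 \omega}}{2000}

Both cases combine into a single formula in |ω|:

F(ω) = \frac{7 \pi \left(10 \left|{\omega}\right| + 1\right) e^{- 10 \left|{\omega}\right|}}{2000}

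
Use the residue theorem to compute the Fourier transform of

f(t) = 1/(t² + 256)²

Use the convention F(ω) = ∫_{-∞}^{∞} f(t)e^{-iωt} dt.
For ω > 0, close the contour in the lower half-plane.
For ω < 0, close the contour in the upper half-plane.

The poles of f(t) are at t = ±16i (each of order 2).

Let g(z) = f(z)e^{-iωz}; for large |z| the factor e^{-iωz} decays in the lower half-plane when ω > 0 and in the upper half-plane when ω < 0.

Case ω > 0 (lower half-plane, clockwise contour ⇒ F(ω) = -2πi·ΣRes):
  Res_{z = - 16 i} g(z) = \frac{i \left(16 \omega + 1\right) e^{- 16 \omega}}{16384} (pole of order 2)
  F(ω) = -2πi·ΣRes = \frac{\pi \left(16 \omega + 1\right) e^{- 16 \omega}}{8192}

Case ω < 0 (upper half-plane, counterclockwise contour ⇒ F(ω) = +2πi·ΣRes):
  Res_{z = 16 i} g(z) = \frac{i \left(16 \omega - 1\right) e^{16 \omega}}{16384} (pole of order 2)
  F(ω) = 2πi·ΣRes = \frac{\pi \left(1 - 16 \omega\right) e^{16 \omega}}{8192}

Both cases combine into a single formula in |ω|:

F(ω) = \frac{\pi \left(16 \left|{\omega}\right| + 1\right) e^{- 16 \left|{\omega}\right|}}{8192}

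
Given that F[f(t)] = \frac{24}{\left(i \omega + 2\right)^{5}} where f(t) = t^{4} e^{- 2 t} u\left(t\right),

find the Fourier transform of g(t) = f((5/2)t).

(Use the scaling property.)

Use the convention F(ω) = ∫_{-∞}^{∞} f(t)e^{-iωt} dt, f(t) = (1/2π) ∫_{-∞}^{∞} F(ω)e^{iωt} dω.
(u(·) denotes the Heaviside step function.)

F[g](ω) = \frac{1875}{2 \left(i \omega + 5\right)^{5}}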